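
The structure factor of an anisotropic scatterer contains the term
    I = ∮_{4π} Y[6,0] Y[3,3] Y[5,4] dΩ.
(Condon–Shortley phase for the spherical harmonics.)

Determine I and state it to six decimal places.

0.000000

m-sum = 0 + 3 + 4 = 7 ≠ 0 ⇒ I = 0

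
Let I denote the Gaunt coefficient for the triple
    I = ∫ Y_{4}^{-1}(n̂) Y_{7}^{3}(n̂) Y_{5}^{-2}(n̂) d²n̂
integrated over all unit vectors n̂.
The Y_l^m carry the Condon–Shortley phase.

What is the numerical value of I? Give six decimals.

-0.128189

Rules hold: Σm=0, L=16 even, 3≤5≤11.
N = 9·15·11 = 1485
Δ = 6!·2!·8!/17! = 1/6126120
Racah Σ t=2..4: t=2:+1/69120 t=3:−1/20736 t=4:+1/69120 = -1/51840
⇒ 3j(4 7 5; 0 0 0)² = 280/21879, sgn +1
Racah Σ t=3..5: t=3:−1/362880 t=4:+1/69120 t=5:−1/172800 = 43/7257600
⇒ 3j(4 7 5; -1 3 -2)² = 1849/170170, sgn -1
4πI² = N·(3j₀)²·(3jₘ)² = 110940/537251
I = -1·√(0.206496/4π) = -0.12818893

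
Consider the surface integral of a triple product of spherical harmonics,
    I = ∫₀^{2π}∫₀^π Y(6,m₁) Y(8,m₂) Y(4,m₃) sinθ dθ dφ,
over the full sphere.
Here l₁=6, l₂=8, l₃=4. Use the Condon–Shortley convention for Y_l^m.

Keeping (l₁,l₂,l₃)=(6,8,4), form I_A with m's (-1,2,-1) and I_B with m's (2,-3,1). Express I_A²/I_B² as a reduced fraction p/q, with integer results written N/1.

Same 6,8,4: normalisation and zero-m 3j drop out of the ratio.
A: Δ: 10! 2! 6! / 19! → 1/23279256; sum: t=5:−1/3456000 t=6:+1/829440 t=7:−1/2177280 = 199/435456000; 3j²(6 8 4; -1 2 -1) = Δ·Π!·Σ² = 39601/3879876  (sign -1)
B: Δ: 10! 2! 6! / 19! → 1/23279256; sum: t=2:+1/5806080 t=3:−1/1451520 t=4:+1/4147200 = -1/3628800; 3j²(6 8 4; 2 -3 1) = Δ·Π!·Σ² = 320/29393  (sign +1)
I_A²/I_B² = (39601/3879876)/(320/29393) = 39601/42240

39601/42240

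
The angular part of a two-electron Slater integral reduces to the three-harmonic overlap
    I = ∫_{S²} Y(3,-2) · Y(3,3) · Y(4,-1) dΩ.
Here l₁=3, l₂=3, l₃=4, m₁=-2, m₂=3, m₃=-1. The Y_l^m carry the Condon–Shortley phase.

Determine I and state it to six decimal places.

Rules hold: Σm=0, L=10 even, 0≤4≤6.
N = 7·7·9 = 441
Δ = 2!·4!·4!/11! = 1/34650
Racah Σ t=0..2: t=0:+1/72 t=1:−1/16 t=2:+1/72 = -5/144
⇒ 3j(3 3 4; 0 0 0)² = 2/77, sgn -1
Racah Σ t=2..2: t=2:+1/288 = 1/288
⇒ 3j(3 3 4; -2 3 -1)² = 5/231, sgn -1
4πI² = N·(3j₀)²·(3jₘ)² = 30/121
I = +1·√(0.247934/4π) = 0.14046335

0.140463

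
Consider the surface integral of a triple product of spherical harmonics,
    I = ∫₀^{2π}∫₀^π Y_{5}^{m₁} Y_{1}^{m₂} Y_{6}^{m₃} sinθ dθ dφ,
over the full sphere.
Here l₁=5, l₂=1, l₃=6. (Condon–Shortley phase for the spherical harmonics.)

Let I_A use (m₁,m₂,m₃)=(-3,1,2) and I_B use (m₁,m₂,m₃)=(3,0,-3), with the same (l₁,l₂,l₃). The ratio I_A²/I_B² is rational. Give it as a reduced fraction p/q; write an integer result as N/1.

Shared (l₁,l₂,l₃)=(5,1,6): N and (l;000)² cancel in I_A²/I_B².
A: Δ = 0!·10!·2!/13! = 1/858; Racah Σ t=0..0: t=0:+1/161280 = 1/161280; ⇒ 3j(5 1 6; -3 1 2)² = 1/143, sgn +1
B: Δ = 0!·10!·2!/13! = 1/858; Racah Σ t=0..0: t=0:+1/80640 = 1/80640; ⇒ 3j(5 1 6; 3 0 -3)² = 9/286, sgn -1
I_A²/I_B² = (1/143)/(9/286) = 2/9

2/9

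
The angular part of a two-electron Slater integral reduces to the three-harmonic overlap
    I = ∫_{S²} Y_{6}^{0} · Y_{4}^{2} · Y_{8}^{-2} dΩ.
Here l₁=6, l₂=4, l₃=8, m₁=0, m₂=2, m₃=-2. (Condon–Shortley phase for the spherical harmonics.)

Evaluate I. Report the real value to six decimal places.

Checks pass: Σm=0; 18 even; l₃=8∈[2,10].
(2·6+1)(2·4+1)(2·8+1) = 1989
Δ: 2! 10! 6! / 19! → 1/23279256
sum: t=0:+1/1658880 t=1:−1/518400 t=2:+1/1658880 = -1/1382400
3j²(6 4 8; 0 0 0) = Δ·Π!·Σ² = 504/46189  (sign -1)
sum: t=0:+1/24883200 t=1:−1/1728000 t=2:+1/1658880 = 1/15552000
3j²(6 4 8; 0 2 -2) = Δ·Π!·Σ² = 16/46189  (sign +1)
combine: 4πI² = 1989·504/46189·16/46189 = 72576/9653501
take √, sign -1: I = -0.02445959

-0.024460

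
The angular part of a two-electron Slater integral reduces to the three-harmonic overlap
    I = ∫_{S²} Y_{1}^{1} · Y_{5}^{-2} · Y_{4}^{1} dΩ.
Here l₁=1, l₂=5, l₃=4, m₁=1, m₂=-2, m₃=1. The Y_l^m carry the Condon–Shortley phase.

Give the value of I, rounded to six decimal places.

m-sum 0 ✓  L=10 even ✓  4≤4≤6 ✓
Π(2lᵢ+1) = 3×11×9 = 297
triangle coeff Δ(1,5,4) = 1/495
Σ_t [1,1]: t=1:−1/576 = -1/576
(3j)²=5/99 [(1 5 4; 0 0 0)], sign=-1
Σ_t [0,0]: t=0:+1/1440 = 1/1440
(3j)²=7/165 [(1 5 4; 1 -2 1)], sign=-1
⇒ 4πI² = 7/11
I = (+1)√(7/11/(4π)) = 0.22503380

0.225034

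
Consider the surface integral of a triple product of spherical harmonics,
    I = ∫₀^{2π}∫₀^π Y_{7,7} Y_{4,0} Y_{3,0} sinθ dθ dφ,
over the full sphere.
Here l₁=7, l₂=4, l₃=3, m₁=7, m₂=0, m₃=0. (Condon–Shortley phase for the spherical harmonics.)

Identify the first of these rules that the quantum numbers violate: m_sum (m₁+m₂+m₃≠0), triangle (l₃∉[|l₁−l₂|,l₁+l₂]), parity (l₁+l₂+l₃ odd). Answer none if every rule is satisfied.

m_sum

azimuthal sum: 7 + 0 + 0 = 7  ✗
3 ≤ 3 ≤ 11 (triangle on l)
L = 7 + 4 + 3 = 14 (even)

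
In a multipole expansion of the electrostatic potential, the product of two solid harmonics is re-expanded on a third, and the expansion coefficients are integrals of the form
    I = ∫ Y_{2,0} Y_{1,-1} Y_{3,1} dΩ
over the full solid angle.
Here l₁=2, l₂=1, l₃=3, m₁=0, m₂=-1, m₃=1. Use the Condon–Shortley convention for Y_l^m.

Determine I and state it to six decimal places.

-0.202301

Rules hold: Σm=0, L=6 even, 1≤3≤3.
N = 5·3·7 = 105
Δ = 0!·4!·2!/7! = 1/105
Racah Σ t=0..0: t=0:+1/4 = 1/4
⇒ 3j(2 1 3; 0 0 0)² = 3/35, sgn -1
Racah Σ t=0..0: t=0:+1/8 = 1/8
⇒ 3j(2 1 3; 0 -1 1)² = 2/35, sgn +1
4πI² = N·(3j₀)²·(3jₘ)² = 18/35
I = -1·√(0.514286/4π) = -0.20230066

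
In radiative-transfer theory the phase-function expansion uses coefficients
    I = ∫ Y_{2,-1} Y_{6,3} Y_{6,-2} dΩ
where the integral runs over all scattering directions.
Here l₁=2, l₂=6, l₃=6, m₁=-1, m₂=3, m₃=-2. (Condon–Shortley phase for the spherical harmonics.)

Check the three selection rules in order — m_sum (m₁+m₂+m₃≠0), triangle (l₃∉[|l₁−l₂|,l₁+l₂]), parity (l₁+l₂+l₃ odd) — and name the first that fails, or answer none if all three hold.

none

m₁+m₂+m₃ = -1 + 3 − 2 = 0  ✓
triangle: |2−6|=4 ≤ l₃=6 ≤ 2+6=8  ✓
parity: l₁+l₂+l₃ = 14 is even  ✓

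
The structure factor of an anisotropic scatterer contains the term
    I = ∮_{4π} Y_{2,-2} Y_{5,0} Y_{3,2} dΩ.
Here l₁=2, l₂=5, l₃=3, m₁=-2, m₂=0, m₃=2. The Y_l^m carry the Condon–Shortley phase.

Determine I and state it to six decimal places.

Rules hold: Σm=0, L=10 even, 3≤3≤7.
N = 5·11·7 = 385
Δ = 4!·0!·6!/11! = 1/2310
Racah Σ t=2..2: t=2:+1/144 = 1/144
⇒ 3j(2 5 3; 0 0 0)² = 10/231, sgn -1
Racah Σ t=4..4: t=4:+1/2880 = 1/2880
⇒ 3j(2 5 3; -2 0 2)² = 1/462, sgn -1
4πI² = N·(3j₀)²·(3jₘ)² = 25/693
I = +1·√(0.036075/4π) = 0.05357948

0.053579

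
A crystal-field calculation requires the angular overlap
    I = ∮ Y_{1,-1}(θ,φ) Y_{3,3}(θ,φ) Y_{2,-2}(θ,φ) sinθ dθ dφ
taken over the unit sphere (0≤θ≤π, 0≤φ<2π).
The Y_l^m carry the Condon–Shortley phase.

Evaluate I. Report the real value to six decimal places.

-0.319865

m-sum 0 ✓  L=6 even ✓  2≤2≤4 ✓
Π(2lᵢ+1) = 3×7×5 = 105
triangle coeff Δ(1,3,2) = 1/105
Σ_t [1,1]: t=1:−1/4 = -1/4
(3j)²=3/35 [(1 3 2; 0 0 0)], sign=-1
Σ_t [2,2]: t=2:+1/48 = 1/48
(3j)²=1/7 [(1 3 2; -1 3 -2)], sign=+1
⇒ 4πI² = 9/7
I = (-1)√(9/7/(4π)) = -0.31986543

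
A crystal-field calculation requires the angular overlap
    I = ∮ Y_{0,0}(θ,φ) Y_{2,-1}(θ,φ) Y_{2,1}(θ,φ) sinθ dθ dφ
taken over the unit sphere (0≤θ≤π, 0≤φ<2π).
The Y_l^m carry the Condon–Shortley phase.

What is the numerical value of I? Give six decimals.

Rules hold: Σm=0, L=4 even, 2≤2≤2.
N = 1·5·5 = 25
Δ = 0!·0!·4!/5! = 1/5
Racah Σ t=0..0: t=0:+1/4 = 1/4
⇒ 3j(0 2 2; 0 0 0)² = 1/5, sgn +1
Racah Σ t=0..0: t=0:+1/6 = 1/6
⇒ 3j(0 2 2; 0 -1 1)² = 1/5, sgn -1
4πI² = N·(3j₀)²·(3jₘ)² = 1/1
I = -1·√(1/4π) = -0.28209479

-0.282095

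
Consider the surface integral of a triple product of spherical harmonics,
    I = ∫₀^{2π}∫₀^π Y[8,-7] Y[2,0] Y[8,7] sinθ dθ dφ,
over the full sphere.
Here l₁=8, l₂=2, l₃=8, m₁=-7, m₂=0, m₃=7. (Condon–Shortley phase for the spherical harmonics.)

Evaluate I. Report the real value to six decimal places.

0.165996

Rules hold: Σm=0, L=18 even, 6≤8≤10.
N = 17·5·17 = 1445
Δ = 2!·14!·2!/19! = 1/348840
Racah Σ t=0..2: t=0:+1/116121600 t=1:−1/25401600 t=2:+1/116121600 = -1/45158400
⇒ 3j(8 2 8; 0 0 0)² = 24/1615, sgn -1
Racah Σ t=1..2: t=1:−1/87178291200 t=2:+1/24908083200 = 1/34871316480
⇒ 3j(8 2 8; -7 0 7)² = 125/7752, sgn -1
4πI² = N·(3j₀)²·(3jₘ)² = 125/361
I = +1·√(0.34626/4π) = 0.16599556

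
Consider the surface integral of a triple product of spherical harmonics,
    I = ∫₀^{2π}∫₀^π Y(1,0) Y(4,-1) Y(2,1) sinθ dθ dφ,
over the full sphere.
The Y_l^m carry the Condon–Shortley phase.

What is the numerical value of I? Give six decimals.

l₃=2 ∉ [3,5] — triangle fails ⇒ I = 0

0.000000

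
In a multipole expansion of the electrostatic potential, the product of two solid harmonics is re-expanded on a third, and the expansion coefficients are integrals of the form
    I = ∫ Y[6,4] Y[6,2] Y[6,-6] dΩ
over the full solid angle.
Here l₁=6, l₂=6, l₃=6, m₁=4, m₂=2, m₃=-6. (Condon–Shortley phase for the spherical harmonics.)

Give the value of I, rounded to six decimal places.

Checks pass: Σm=0; 18 even; l₃=6∈[0,12].
(2·6+1)(2·6+1)(2·6+1) = 2197
Δ: 6! 6! 6! / 19! → 1/325909584
sum: t=0:+1/373248000 t=1:−1/1728000 t=2:+1/110592 t=3:−1/46656 t=4:+1/110592 t=5:−1/1728000 t=6:+1/373248000 = -7/1555200
3j²(6 6 6; 0 0 0) = Δ·Π!·Σ² = 400/46189  (sign -1)
sum: t=2:+1/24883200 = 1/24883200
3j²(6 6 6; 4 2 -6) = Δ·Π!·Σ² = 70/4199  (sign +1)
combine: 4πI² = 2197·400/46189·70/4199 = 364000/1147619
take √, sign -1: I = -0.15887183

-0.158872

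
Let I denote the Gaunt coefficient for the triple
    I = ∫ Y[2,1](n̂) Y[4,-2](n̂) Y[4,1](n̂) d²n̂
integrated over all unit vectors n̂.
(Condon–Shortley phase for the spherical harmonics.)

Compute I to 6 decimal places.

0.127700

m-sum 0 ✓  L=10 even ✓  2≤4≤6 ✓
Π(2lᵢ+1) = 5×9×9 = 405
triangle coeff Δ(2,4,4) = 1/13860
Σ_t [0,2]: t=0:+1/192 t=1:−1/36 t=2:+1/192 = -5/288
(3j)²=20/693 [(2 4 4; 0 0 0)], sign=-1
Σ_t [0,1]: t=0:+1/96 t=1:−1/240 = 1/160
(3j)²=27/1540 [(2 4 4; 1 -2 1)], sign=-1
⇒ 4πI² = 1215/5929
I = (+1)√(1215/5929/(4π)) = 0.12770047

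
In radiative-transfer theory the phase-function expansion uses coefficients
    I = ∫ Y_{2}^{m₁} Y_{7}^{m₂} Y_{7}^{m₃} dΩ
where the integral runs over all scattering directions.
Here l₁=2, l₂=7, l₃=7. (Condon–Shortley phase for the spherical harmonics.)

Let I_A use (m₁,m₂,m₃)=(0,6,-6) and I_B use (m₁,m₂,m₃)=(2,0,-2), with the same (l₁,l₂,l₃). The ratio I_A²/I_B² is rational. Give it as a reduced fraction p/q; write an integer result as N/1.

338/567

Same 2,7,7: normalisation and zero-m 3j drop out of the ratio.
A: Δ: 2! 2! 12! / 17! → 1/185640; sum: t=1:−1/479001600 t=2:+1/159667200 = 1/239500800; 3j²(2 7 7; 0 6 -6) = Δ·Π!·Σ² = 26/1785  (sign -1)
B: Δ: 2! 2! 12! / 17! → 1/185640; sum: t=0:+1/2419200 = 1/2419200; 3j²(2 7 7; 2 0 -2) = Δ·Π!·Σ² = 27/1105  (sign -1)
I_A²/I_B² = (26/1785)/(27/1105) = 338/567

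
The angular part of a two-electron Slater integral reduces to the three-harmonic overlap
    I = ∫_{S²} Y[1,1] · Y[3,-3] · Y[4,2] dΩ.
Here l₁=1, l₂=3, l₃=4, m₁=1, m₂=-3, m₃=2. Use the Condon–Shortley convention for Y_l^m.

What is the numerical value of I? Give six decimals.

Rules hold: Σm=0, L=8 even, 2≤4≤4.
N = 3·7·9 = 189
Δ = 0!·2!·6!/9! = 1/252
Racah Σ t=0..0: t=0:+1/36 = 1/36
⇒ 3j(1 3 4; 0 0 0)² = 4/63, sgn +1
Racah Σ t=0..0: t=0:+1/1440 = 1/1440
⇒ 3j(1 3 4; 1 -3 2)² = 1/252, sgn +1
4πI² = N·(3j₀)²·(3jₘ)² = 1/21
I = +1·√(0.047619/4π) = 0.06155813

0.061558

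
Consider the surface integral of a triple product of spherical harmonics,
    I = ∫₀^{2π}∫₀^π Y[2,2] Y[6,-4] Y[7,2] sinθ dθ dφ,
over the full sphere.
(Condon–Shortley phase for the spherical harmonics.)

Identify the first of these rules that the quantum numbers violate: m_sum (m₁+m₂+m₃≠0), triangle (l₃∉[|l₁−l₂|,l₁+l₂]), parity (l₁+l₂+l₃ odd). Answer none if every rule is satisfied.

parity

m₁+m₂+m₃ = 2 − 4 + 2 = 0  ✓
triangle: |2−6|=4 ≤ l₃=7 ≤ 2+6=8  ✓
parity: l₁+l₂+l₃ = 15 is odd  ✗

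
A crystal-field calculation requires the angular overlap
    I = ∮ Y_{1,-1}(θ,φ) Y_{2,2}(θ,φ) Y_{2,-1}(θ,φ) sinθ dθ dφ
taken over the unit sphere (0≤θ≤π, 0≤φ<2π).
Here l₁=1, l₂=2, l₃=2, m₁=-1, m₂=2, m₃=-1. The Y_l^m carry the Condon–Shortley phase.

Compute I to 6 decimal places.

0.000000

Σlᵢ=5 odd — θ-integrand is odd under cosθ→−cosθ; I=0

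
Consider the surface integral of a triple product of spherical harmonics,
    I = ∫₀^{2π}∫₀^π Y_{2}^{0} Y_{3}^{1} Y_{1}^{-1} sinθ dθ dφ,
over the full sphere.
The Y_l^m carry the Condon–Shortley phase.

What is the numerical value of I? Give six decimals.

-0.202301

Checks pass: Σm=0; 6 even; l₃=1∈[1,5].
(2·2+1)(2·3+1)(2·1+1) = 105
Δ: 4! 0! 2! / 7! → 1/105
sum: t=2:+1/4 = 1/4
3j²(2 3 1; 0 0 0) = Δ·Π!·Σ² = 3/35  (sign -1)
sum: t=2:+1/8 = 1/8
3j²(2 3 1; 0 1 -1) = Δ·Π!·Σ² = 2/35  (sign +1)
combine: 4πI² = 105·3/35·2/35 = 18/35
take √, sign -1: I = -0.20230066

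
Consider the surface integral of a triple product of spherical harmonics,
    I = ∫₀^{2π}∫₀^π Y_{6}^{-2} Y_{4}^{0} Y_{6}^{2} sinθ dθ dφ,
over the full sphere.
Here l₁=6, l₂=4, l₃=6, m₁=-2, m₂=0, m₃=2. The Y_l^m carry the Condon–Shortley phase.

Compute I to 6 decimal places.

0.016594

Checks pass: Σm=0; 16 even; l₃=6∈[2,10].
(2·6+1)(2·4+1)(2·6+1) = 1521
Δ: 4! 8! 4! / 17! → 1/15315300
sum: t=0:+1/829440 t=1:−1/25920 t=2:+1/9216 t=3:−1/25920 t=4:+1/829440 = 7/207360
3j²(6 4 6; 0 0 0) = Δ·Π!·Σ² = 28/2431  (sign +1)
sum: t=0:+1/23224320 t=1:−1/181440 t=2:+1/23040 t=3:−1/25920 t=4:+1/331776 = 11/4644864
3j²(6 4 6; -2 0 2) = Δ·Π!·Σ² = 11/55692  (sign +1)
combine: 4πI² = 1521·28/2431·11/55692 = 1/289
take √, sign +1: I = 0.01659381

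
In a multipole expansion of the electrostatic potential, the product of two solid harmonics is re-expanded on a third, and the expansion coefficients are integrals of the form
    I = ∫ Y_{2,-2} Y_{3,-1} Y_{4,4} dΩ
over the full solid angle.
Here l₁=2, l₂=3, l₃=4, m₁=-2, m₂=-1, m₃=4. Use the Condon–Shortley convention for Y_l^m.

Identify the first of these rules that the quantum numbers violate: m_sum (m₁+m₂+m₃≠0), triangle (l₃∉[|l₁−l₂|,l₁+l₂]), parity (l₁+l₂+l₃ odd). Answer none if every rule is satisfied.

m_sum

Σmᵢ = 1  ✗
l₃∈[|l₁−l₂|,l₁+l₂]=[1,5], have l₃=4
Σlᵢ = 9 ⇒ odd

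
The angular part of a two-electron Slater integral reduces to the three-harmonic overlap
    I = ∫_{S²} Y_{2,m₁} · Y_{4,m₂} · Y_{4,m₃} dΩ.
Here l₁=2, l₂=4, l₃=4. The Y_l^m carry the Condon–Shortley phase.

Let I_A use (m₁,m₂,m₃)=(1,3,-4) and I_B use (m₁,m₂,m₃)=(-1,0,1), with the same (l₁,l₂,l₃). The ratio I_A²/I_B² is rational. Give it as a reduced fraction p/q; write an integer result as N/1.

l's match ⇒ only the (l;m) 3-j factors differ between A and B.
A: triangle coeff Δ(2,4,4) = 1/13860; Σ_t [1,1]: t=1:−1/1440 = -1/1440; (3j)²=7/165 [(2 4 4; 1 3 -4)], sign=-1
B: triangle coeff Δ(2,4,4) = 1/13860; Σ_t [1,2]: t=1:−1/72 t=2:+1/96 = -1/288; (3j)²=1/462 [(2 4 4; -1 0 1)], sign=+1
I_A²/I_B² = (7/165)/(1/462) = 98/5

98/5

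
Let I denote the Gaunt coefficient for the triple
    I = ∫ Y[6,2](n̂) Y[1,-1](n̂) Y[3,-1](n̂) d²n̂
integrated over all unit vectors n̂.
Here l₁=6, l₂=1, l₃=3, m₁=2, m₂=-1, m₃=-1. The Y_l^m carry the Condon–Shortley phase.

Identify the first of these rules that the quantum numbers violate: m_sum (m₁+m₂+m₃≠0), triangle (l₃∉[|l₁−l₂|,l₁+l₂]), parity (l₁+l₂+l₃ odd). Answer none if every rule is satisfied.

triangle

Σmᵢ = 0  ✓
l₃∈[|l₁−l₂|,l₁+l₂]=[5,7], have l₃=3  ✗
Σlᵢ = 10 ⇒ even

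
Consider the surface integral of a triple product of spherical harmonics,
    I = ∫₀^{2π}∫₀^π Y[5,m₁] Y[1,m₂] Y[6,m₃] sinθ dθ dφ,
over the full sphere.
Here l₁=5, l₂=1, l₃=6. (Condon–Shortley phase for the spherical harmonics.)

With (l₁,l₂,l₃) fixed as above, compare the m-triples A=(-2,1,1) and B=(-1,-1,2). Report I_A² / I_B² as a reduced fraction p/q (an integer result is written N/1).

l's match ⇒ only the (l;m) 3-j factors differ between A and B.
A: triangle coeff Δ(5,1,6) = 1/858; Σ_t [0,0]: t=0:+1/60480 = 1/60480; (3j)²=5/429 [(5 1 6; -2 1 1)], sign=-1
B: triangle coeff Δ(5,1,6) = 1/858; Σ_t [0,0]: t=0:+1/34560 = 1/34560; (3j)²=14/429 [(5 1 6; -1 -1 2)], sign=+1
I_A²/I_B² = (5/429)/(14/429) = 5/14

5/14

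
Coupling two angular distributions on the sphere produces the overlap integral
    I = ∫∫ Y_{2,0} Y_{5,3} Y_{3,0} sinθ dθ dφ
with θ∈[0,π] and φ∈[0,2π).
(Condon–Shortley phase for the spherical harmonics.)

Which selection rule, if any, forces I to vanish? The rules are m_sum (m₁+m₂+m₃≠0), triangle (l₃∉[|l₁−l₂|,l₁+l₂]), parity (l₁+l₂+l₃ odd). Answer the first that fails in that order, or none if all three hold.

m_sum

m₁+m₂+m₃ = 0 + 3 + 0 = 3  ✗
triangle: |2−5|=3 ≤ l₃=3 ≤ 2+5=7
parity: l₁+l₂+l₃ = 10 is even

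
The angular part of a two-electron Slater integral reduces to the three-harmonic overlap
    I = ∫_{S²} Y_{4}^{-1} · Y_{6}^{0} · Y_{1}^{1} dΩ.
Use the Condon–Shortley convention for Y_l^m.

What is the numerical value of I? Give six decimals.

triangle: need 2≤l₃≤10, have 1; I=0

0.000000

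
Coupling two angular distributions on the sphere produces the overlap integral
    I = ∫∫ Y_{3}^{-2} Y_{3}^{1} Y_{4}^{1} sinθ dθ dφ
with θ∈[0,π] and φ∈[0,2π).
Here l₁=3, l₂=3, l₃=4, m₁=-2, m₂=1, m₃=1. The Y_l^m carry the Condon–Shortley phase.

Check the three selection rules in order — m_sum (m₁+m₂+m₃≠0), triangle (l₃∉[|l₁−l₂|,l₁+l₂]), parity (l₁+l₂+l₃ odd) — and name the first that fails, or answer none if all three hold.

Σmᵢ = 0  ✓
l₃∈[|l₁−l₂|,l₁+l₂]=[0,6], have l₃=4  ✓
Σlᵢ = 10 ⇒ even  ✓

none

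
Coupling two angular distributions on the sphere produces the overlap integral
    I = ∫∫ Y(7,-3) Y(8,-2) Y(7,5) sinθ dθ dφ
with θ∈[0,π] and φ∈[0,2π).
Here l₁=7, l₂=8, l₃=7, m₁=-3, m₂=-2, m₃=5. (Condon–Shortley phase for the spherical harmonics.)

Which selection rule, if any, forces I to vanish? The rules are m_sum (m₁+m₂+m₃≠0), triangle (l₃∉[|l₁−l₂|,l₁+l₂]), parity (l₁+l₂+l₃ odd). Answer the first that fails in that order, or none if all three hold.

none

Σmᵢ = 0  ✓
l₃∈[|l₁−l₂|,l₁+l₂]=[1,15], have l₃=7  ✓
Σlᵢ = 22 ⇒ even  ✓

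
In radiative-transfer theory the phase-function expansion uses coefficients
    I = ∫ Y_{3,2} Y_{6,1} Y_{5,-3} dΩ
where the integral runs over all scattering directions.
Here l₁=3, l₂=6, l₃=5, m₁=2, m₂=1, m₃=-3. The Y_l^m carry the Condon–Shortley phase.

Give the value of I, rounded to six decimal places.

Checks pass: Σm=0; 14 even; l₃=5∈[3,9].
(2·3+1)(2·6+1)(2·5+1) = 1001
Δ: 4! 2! 8! / 15! → 1/675675
sum: t=1:−1/8640 t=2:+1/2304 t=3:−1/8640 = 7/34560
3j²(3 6 5; 0 0 0) = Δ·Π!·Σ² = 7/429  (sign -1)
sum: t=0:+1/120960 t=1:−1/17280 = -1/20160
3j²(3 6 5; 2 1 -3) = Δ·Π!·Σ² = 64/3003  (sign -1)
combine: 4πI² = 1001·7/429·64/3003 = 448/1287
take √, sign +1: I = 0.16643505

0.166435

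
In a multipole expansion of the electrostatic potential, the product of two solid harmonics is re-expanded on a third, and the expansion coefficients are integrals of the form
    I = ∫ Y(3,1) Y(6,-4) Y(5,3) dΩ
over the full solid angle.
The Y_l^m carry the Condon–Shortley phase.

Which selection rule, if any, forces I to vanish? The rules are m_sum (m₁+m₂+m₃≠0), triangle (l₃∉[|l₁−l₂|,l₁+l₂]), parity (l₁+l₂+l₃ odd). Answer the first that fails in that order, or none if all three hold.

azimuthal sum: 1 − 4 + 3 = 0  ✓
3 ≤ 5 ≤ 9 (triangle on l)  ✓
L = 3 + 6 + 5 = 14 (even)  ✓

none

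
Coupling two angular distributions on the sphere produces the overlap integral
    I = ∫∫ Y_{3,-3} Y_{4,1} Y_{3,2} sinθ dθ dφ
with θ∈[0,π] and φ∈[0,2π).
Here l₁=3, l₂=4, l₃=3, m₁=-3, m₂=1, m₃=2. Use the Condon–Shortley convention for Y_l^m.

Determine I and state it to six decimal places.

0.140463

Checks pass: Σm=0; 10 even; l₃=3∈[1,7].
(2·3+1)(2·4+1)(2·3+1) = 441
Δ: 4! 2! 4! / 11! → 1/34650
sum: t=1:−1/72 t=2:+1/16 t=3:−1/72 = 5/144
3j²(3 4 3; 0 0 0) = Δ·Π!·Σ² = 2/77  (sign -1)
sum: t=4:+1/288 = 1/288
3j²(3 4 3; -3 1 2) = Δ·Π!·Σ² = 5/231  (sign -1)
combine: 4πI² = 441·2/77·5/231 = 30/121
take √, sign +1: I = 0.14046335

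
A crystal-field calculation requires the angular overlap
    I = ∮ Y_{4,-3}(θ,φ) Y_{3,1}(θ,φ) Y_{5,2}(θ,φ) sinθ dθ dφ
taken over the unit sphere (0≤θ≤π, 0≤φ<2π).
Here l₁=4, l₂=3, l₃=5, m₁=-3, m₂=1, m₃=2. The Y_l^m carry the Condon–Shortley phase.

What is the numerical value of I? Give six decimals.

-0.171363

m-sum 0 ✓  L=12 even ✓  1≤5≤7 ✓
Π(2lᵢ+1) = 9×7×11 = 693
triangle coeff Δ(4,3,5) = 1/180180
Σ_t [0,2]: t=0:+1/576 t=1:−1/144 t=2:+1/576 = -1/288
(3j)²=20/1001 [(4 3 5; 0 0 0)], sign=+1
Σ_t [1,2]: t=1:−1/4320 t=2:+1/960 = 7/8640
(3j)²=343/12870 [(4 3 5; -3 1 2)], sign=-1
⇒ 4πI² = 686/1859
I = (-1)√(686/1859/(4π)) = -0.17136315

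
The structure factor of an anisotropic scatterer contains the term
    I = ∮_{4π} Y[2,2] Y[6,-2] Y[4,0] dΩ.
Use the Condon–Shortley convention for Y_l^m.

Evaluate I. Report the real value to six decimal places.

0.133065

Rules hold: Σm=0, L=12 even, 4≤4≤8.
N = 5·13·9 = 585
Δ = 4!·0!·8!/13! = 1/6435
Racah Σ t=2..2: t=2:+1/2304 = 1/2304
⇒ 3j(2 6 4; 0 0 0)² = 5/143, sgn +1
Racah Σ t=0..0: t=0:+1/13824 = 1/13824
⇒ 3j(2 6 4; 2 -2 0)² = 14/1287, sgn +1
4πI² = N·(3j₀)²·(3jₘ)² = 350/1573
I = +1·√(0.222505/4π) = 0.13306527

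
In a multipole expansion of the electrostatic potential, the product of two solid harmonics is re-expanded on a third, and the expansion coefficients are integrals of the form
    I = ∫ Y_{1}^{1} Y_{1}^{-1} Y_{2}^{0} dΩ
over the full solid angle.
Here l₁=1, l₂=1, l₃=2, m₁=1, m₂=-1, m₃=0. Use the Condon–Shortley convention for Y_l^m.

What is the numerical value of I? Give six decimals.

0.126157

Rules hold: Σm=0, L=4 even, 0≤2≤2.
N = 3·3·5 = 45
Δ = 0!·2!·2!/5! = 1/30
Racah Σ t=0..0: t=0:+1/1 = 1/1
⇒ 3j(1 1 2; 0 0 0)² = 2/15, sgn +1
Racah Σ t=0..0: t=0:+1/4 = 1/4
⇒ 3j(1 1 2; 1 -1 0)² = 1/30, sgn +1
4πI² = N·(3j₀)²·(3jₘ)² = 1/5
I = +1·√(0.2/4π) = 0.12615663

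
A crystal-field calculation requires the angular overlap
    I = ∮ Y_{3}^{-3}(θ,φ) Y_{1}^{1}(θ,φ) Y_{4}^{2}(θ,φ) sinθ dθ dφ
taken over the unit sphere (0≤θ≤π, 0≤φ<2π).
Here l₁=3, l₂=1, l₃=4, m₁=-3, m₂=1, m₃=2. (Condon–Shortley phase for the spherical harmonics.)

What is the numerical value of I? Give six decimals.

0.061558

Checks pass: Σm=0; 8 even; l₃=4∈[2,4].
(2·3+1)(2·1+1)(2·4+1) = 189
Δ: 0! 6! 2! / 9! → 1/252
sum: t=0:+1/36 = 1/36
3j²(3 1 4; 0 0 0) = Δ·Π!·Σ² = 4/63  (sign +1)
sum: t=0:+1/1440 = 1/1440
3j²(3 1 4; -3 1 2) = Δ·Π!·Σ² = 1/252  (sign +1)
combine: 4πI² = 189·4/63·1/252 = 1/21
take √, sign +1: I = 0.06155813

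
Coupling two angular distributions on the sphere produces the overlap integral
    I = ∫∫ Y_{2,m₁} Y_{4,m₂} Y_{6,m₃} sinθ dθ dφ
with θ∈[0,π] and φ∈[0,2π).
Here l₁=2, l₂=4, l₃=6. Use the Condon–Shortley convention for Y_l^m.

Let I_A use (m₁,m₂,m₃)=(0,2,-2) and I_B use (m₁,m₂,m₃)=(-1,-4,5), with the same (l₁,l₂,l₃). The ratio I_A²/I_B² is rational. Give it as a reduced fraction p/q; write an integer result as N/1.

l's match ⇒ only the (l;m) 3-j factors differ between A and B.
A: triangle coeff Δ(2,4,6) = 1/6435; Σ_t [0,0]: t=0:+1/5760 = 1/5760; (3j)²=56/2145 [(2 4 6; 0 2 -2)], sign=+1
B: triangle coeff Δ(2,4,6) = 1/6435; Σ_t [0,0]: t=0:+1/241920 = 1/241920; (3j)²=1/39 [(2 4 6; -1 -4 5)], sign=-1
I_A²/I_B² = (56/2145)/(1/39) = 56/55

56/55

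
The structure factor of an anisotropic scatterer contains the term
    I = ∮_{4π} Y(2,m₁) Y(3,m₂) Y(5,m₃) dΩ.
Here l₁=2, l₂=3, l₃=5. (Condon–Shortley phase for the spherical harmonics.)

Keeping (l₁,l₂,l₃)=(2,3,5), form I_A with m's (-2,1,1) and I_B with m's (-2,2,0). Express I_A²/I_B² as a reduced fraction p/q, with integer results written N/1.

3/1

Same 2,3,5: normalisation and zero-m 3j drop out of the ratio.
A: Δ: 0! 4! 6! / 11! → 1/2310; sum: t=0:+1/1152 = 1/1152; 3j²(2 3 5; -2 1 1) = Δ·Π!·Σ² = 1/154  (sign +1)
B: Δ: 0! 4! 6! / 11! → 1/2310; sum: t=0:+1/2880 = 1/2880; 3j²(2 3 5; -2 2 0) = Δ·Π!·Σ² = 1/462  (sign -1)
I_A²/I_B² = (1/154)/(1/462) = 3/1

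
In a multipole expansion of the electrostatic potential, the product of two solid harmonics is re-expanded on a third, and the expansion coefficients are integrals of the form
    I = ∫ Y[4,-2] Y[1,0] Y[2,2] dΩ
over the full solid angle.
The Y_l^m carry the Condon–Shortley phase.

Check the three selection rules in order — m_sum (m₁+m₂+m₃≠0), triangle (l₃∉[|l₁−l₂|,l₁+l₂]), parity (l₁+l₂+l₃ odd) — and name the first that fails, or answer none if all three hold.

m₁+m₂+m₃ = -2 + 0 + 2 = 0  ✓
triangle: |4−1|=3 ≤ l₃=2 ≤ 4+1=5  ✗
parity: l₁+l₂+l₃ = 7 is odd

triangle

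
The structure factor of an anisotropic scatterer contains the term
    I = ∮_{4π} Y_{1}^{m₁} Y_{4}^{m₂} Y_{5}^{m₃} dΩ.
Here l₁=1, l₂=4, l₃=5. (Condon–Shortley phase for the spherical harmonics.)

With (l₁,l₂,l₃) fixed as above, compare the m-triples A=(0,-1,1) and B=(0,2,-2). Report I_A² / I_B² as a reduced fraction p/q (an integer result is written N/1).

l's match ⇒ only the (l;m) 3-j factors differ between A and B.
A: triangle coeff Δ(1,4,5) = 1/495; Σ_t [0,0]: t=0:+1/720 = 1/720; (3j)²=8/165 [(1 4 5; 0 -1 1)], sign=+1
B: triangle coeff Δ(1,4,5) = 1/495; Σ_t [0,0]: t=0:+1/1440 = 1/1440; (3j)²=7/165 [(1 4 5; 0 2 -2)], sign=-1
I_A²/I_B² = (8/165)/(7/165) = 8/7

8/7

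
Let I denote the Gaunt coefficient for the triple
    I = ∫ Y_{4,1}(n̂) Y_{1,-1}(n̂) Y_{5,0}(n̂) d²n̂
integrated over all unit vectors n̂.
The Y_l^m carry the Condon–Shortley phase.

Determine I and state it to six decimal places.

0.155288

Rules hold: Σm=0, L=10 even, 3≤5≤5.
N = 9·3·11 = 297
Δ = 0!·8!·2!/11! = 1/495
Racah Σ t=0..0: t=0:+1/576 = 1/576
⇒ 3j(4 1 5; 0 0 0)² = 5/99, sgn -1
Racah Σ t=0..0: t=0:+1/1440 = 1/1440
⇒ 3j(4 1 5; 1 -1 0)² = 2/99, sgn -1
4πI² = N·(3j₀)²·(3jₘ)² = 10/33
I = +1·√(0.30303/4π) = 0.15528807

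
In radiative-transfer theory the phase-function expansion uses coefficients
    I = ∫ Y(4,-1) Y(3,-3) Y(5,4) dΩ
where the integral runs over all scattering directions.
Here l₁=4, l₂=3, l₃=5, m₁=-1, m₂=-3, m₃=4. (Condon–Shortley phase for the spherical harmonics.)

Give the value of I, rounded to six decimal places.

m-sum 0 ✓  L=12 even ✓  1≤5≤7 ✓
Π(2lᵢ+1) = 9×7×11 = 693
triangle coeff Δ(4,3,5) = 1/180180
Σ_t [0,2]: t=0:+1/576 t=1:−1/144 t=2:+1/576 = -1/288
(3j)²=20/1001 [(4 3 5; 0 0 0)], sign=+1
Σ_t [0,0]: t=0:+1/5760 = 1/5760
(3j)²=9/286 [(4 3 5; -1 -3 4)], sign=-1
⇒ 4πI² = 810/1859
I = (-1)√(810/1859/(4π)) = -0.18620781

-0.186208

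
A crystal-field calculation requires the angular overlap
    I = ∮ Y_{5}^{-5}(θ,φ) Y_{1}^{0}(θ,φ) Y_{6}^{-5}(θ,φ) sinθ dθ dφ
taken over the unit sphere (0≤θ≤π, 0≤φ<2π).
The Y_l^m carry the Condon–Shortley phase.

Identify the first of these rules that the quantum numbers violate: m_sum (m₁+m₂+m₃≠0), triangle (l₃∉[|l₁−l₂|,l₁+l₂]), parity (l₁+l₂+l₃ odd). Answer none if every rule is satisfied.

azimuthal sum: -5 + 0 − 5 = -10  ✗
4 ≤ 6 ≤ 6 (triangle on l)
L = 5 + 1 + 6 = 12 (even)

m_sum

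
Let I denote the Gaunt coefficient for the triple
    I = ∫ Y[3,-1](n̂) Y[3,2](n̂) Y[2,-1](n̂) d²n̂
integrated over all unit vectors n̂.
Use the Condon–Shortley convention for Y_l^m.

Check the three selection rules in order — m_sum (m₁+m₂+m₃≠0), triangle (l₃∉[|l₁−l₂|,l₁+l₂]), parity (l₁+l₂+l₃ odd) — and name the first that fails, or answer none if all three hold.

none

Σmᵢ = 0  ✓
l₃∈[|l₁−l₂|,l₁+l₂]=[0,6], have l₃=2  ✓
Σlᵢ = 8 ⇒ even  ✓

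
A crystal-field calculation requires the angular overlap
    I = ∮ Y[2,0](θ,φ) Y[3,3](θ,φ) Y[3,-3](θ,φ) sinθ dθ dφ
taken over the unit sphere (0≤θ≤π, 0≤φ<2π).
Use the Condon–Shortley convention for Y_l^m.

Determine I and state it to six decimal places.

Checks pass: Σm=0; 8 even; l₃=3∈[1,5].
(2·2+1)(2·3+1)(2·3+1) = 245
Δ: 2! 2! 4! / 9! → 1/3780
sum: t=0:+1/24 t=1:−1/4 t=2:+1/24 = -1/6
3j²(2 3 3; 0 0 0) = Δ·Π!·Σ² = 4/105  (sign +1)
sum: t=2:+1/96 = 1/96
3j²(2 3 3; 0 3 -3) = Δ·Π!·Σ² = 5/84  (sign +1)
combine: 4πI² = 245·4/105·5/84 = 5/9
take √, sign +1: I = 0.21026104

0.210261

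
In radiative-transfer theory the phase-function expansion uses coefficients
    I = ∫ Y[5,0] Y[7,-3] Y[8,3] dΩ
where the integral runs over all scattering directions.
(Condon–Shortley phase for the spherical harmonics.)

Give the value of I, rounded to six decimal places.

Rules hold: Σm=0, L=20 even, 2≤8≤12.
N = 11·15·17 = 2805
Δ = 4!·6!·10!/21! = 1/814773960
Racah Σ t=0..4: t=0:+1/87091200 t=1:−1/4976640 t=2:+1/2073600 t=3:−1/4976640 t=4:+1/87091200 = 1/9676800
⇒ 3j(5 7 8; 0 0 0)² = 360/46189, sgn +1
Racah Σ t=0..4: t=0:+1/49766400 t=1:−1/8709120 t=2:+1/11612160 t=3:−1/104509440 t=4:+1/10450944000 = -1/55296000
⇒ 3j(5 7 8; 0 -3 3)² = 81/33592, sgn +1
4πI² = N·(3j₀)²·(3jₘ)² = 54675/1037153
I = +1·√(0.0527164/4π) = 0.06476913

0.064769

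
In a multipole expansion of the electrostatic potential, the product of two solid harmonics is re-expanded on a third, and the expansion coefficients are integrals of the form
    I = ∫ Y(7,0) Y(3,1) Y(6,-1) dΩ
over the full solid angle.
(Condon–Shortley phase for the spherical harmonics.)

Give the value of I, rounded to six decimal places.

0.006417

m-sum 0 ✓  L=16 even ✓  4≤6≤10 ✓
Π(2lᵢ+1) = 15×7×13 = 1365
triangle coeff Δ(7,3,6) = 1/2042040
Σ_t [1,3]: t=1:−1/207360 t=2:+1/57600 t=3:−1/207360 = 1/129600
(3j)²=168/12155 [(7 3 6; 0 0 0)], sign=+1
Σ_t [2,4]: t=2:+1/115200 t=3:−1/103680 t=4:+1/1451520 = -1/3628800
(3j)²=1/36465 [(7 3 6; 0 1 -1)], sign=+1
⇒ 4πI² = 1176/2272985
I = (+1)√(1176/2272985/(4π)) = 0.00641653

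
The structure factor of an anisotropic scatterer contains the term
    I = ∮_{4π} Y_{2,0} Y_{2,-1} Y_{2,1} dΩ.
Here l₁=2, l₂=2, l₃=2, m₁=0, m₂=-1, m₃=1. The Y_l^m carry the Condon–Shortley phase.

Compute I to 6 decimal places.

Checks pass: Σm=0; 6 even; l₃=2∈[0,4].
(2·2+1)(2·2+1)(2·2+1) = 125
Δ: 2! 2! 2! / 7! → 1/630
sum: t=0:+1/8 t=1:−1/1 t=2:+1/8 = -3/4
3j²(2 2 2; 0 0 0) = Δ·Π!·Σ² = 2/35  (sign -1)
sum: t=0:+1/4 t=1:−1/2 = -1/4
3j²(2 2 2; 0 -1 1) = Δ·Π!·Σ² = 1/70  (sign +1)
combine: 4πI² = 125·2/35·1/70 = 5/49
take √, sign -1: I = -0.09011188

-0.090112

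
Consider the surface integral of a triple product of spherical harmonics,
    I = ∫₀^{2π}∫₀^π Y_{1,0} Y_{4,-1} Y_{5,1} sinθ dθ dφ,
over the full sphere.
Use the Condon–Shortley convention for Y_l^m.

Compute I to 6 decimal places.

-0.240571

Rules hold: Σm=0, L=10 even, 3≤5≤5.
N = 3·9·11 = 297
Δ = 0!·2!·8!/11! = 1/495
Racah Σ t=0..0: t=0:+1/576 = 1/576
⇒ 3j(1 4 5; 0 0 0)² = 5/99, sgn -1
Racah Σ t=0..0: t=0:+1/720 = 1/720
⇒ 3j(1 4 5; 0 -1 1)² = 8/165, sgn +1
4πI² = N·(3j₀)²·(3jₘ)² = 8/11
I = -1·√(0.727273/4π) = -0.24057125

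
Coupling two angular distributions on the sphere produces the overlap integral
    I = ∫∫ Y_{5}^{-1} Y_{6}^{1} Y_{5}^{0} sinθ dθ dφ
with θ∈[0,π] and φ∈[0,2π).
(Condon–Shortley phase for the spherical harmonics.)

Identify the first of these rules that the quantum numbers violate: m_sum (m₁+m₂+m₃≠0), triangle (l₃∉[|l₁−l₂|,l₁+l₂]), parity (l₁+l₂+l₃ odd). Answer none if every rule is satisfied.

none

m₁+m₂+m₃ = -1 + 1 + 0 = 0  ✓
triangle: |5−6|=1 ≤ l₃=5 ≤ 5+6=11  ✓
parity: l₁+l₂+l₃ = 16 is even  ✓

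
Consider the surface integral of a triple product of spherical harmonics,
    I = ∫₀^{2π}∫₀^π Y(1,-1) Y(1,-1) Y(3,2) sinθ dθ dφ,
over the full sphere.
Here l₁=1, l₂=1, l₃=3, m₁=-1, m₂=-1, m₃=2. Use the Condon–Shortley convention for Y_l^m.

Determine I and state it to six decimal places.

|1−1|≤3≤1+1 violated ⇒ I = 0

0.000000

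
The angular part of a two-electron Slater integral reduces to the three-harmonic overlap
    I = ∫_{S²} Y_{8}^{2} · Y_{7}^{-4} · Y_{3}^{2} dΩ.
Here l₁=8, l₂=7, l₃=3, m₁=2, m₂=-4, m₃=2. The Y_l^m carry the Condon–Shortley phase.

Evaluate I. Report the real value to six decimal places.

m-sum 0 ✓  L=18 even ✓  1≤3≤15 ✓
Π(2lᵢ+1) = 17×15×7 = 1785
triangle coeff Δ(8,7,3) = 1/5290740
Σ_t [5,7]: t=5:−1/7257600 t=6:+1/2073600 t=7:−1/7257600 = 1/4838400
(3j)²=252/20995 [(8 7 3; 0 0 0)], sign=-1
Σ_t [2,3]: t=2:+1/174182400 t=3:−1/26127360 = -17/522547200
(3j)²=935/62244 [(8 7 3; 2 -4 2)], sign=+1
⇒ 4πI² = 19635/61009
I = (-1)√(19635/61009/(4π)) = -0.16003448

-0.160034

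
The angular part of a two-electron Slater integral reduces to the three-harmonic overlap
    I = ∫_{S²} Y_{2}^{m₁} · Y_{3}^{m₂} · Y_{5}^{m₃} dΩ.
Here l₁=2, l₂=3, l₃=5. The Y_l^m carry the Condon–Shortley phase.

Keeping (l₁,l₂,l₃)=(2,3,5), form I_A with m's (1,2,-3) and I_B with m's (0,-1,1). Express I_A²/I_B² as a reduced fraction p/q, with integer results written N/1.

Same 2,3,5: normalisation and zero-m 3j drop out of the ratio.
A: Δ: 0! 4! 6! / 11! → 1/2310; sum: t=0:+1/720 = 1/720; 3j²(2 3 5; 1 2 -3) = Δ·Π!·Σ² = 8/165  (sign +1)
B: Δ: 0! 4! 6! / 11! → 1/2310; sum: t=0:+1/192 = 1/192; 3j²(2 3 5; 0 -1 1) = Δ·Π!·Σ² = 3/77  (sign +1)
I_A²/I_B² = (8/165)/(3/77) = 56/45

56/45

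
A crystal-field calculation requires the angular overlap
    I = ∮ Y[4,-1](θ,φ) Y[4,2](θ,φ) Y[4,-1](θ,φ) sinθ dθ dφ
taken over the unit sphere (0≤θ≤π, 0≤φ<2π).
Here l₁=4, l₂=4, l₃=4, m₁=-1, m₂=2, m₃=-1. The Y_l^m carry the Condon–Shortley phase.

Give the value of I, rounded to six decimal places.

0.144370

m-sum 0 ✓  L=12 even ✓  0≤4≤8 ✓
Π(2lᵢ+1) = 9×9×9 = 729
triangle coeff Δ(4,4,4) = 1/450450
Σ_t [0,4]: t=0:+1/13824 t=1:−1/216 t=2:+1/64 t=3:−1/216 t=4:+1/13824 = 5/768
(3j)²=18/1001 [(4 4 4; 0 0 0)], sign=+1
Σ_t [2,4]: t=2:+1/576 t=3:−1/144 t=4:+1/576 = -1/288
(3j)²=20/1001 [(4 4 4; -1 2 -1)], sign=+1
⇒ 4πI² = 262440/1002001
I = (+1)√(262440/1002001/(4π)) = 0.14436968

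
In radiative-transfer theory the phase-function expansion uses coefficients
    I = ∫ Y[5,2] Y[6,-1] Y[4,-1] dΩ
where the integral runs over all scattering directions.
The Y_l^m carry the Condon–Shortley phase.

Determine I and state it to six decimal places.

Σlᵢ=15 odd — θ-integrand is odd under cosθ→−cosθ; I=0

0.000000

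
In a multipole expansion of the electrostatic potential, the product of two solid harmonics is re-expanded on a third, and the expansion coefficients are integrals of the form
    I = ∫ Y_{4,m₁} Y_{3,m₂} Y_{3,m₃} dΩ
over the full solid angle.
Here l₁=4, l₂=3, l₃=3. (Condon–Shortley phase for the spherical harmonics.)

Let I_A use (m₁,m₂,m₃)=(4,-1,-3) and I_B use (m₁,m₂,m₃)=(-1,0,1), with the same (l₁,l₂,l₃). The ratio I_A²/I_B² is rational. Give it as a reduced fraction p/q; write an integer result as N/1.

14/5

l's match ⇒ only the (l;m) 3-j factors differ between A and B.
A: triangle coeff Δ(4,3,3) = 1/34650; Σ_t [0,0]: t=0:+1/1152 = 1/1152; (3j)²=1/33 [(4 3 3; 4 -1 -3)], sign=+1
B: triangle coeff Δ(4,3,3) = 1/34650; Σ_t [1,3]: t=1:−1/288 t=2:+1/24 t=3:−1/48 = 5/288; (3j)²=5/462 [(4 3 3; -1 0 1)], sign=+1
I_A²/I_B² = (1/33)/(5/462) = 14/5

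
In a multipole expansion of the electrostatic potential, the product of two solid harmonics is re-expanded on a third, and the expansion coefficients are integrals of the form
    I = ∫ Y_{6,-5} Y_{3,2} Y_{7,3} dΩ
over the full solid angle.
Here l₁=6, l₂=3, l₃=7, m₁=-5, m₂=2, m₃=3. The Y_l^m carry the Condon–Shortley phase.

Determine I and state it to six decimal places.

0.120821

Checks pass: Σm=0; 16 even; l₃=7∈[3,9].
(2·6+1)(2·3+1)(2·7+1) = 1365
Δ: 2! 10! 4! / 17! → 1/2042040
sum: t=0:+1/207360 t=1:−1/57600 t=2:+1/207360 = -1/129600
3j²(6 3 7; 0 0 0) = Δ·Π!·Σ² = 168/12155  (sign +1)
sum: t=1:−1/87091200 t=2:+1/4354560 = 19/87091200
3j²(6 3 7; -5 2 3) = Δ·Π!·Σ² = 361/37128  (sign +1)
combine: 4πI² = 1365·168/12155·361/37128 = 7581/41327
take √, sign +1: I = 0.12082071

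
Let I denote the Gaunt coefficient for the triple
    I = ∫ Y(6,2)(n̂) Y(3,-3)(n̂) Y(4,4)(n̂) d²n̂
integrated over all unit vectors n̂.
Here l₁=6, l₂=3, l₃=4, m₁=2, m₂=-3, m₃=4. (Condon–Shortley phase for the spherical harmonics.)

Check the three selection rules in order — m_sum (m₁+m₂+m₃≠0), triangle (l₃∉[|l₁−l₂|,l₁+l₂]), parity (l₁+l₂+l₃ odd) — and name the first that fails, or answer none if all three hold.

Σmᵢ = 3  ✗
l₃∈[|l₁−l₂|,l₁+l₂]=[3,9], have l₃=4
Σlᵢ = 13 ⇒ odd

m_sum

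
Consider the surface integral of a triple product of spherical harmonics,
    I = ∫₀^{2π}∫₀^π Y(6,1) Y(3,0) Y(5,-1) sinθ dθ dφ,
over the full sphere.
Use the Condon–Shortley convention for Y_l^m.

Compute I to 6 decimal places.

Rules hold: Σm=0, L=14 even, 3≤5≤9.
N = 13·7·11 = 1001
Δ = 4!·8!·2!/15! = 1/675675
Racah Σ t=1..3: t=1:−1/8640 t=2:+1/2304 t=3:−1/8640 = 7/34560
⇒ 3j(6 3 5; 0 0 0)² = 7/429, sgn -1
Racah Σ t=1..3: t=1:−1/6912 t=2:+1/2880 t=3:−1/17280 = 1/6912
⇒ 3j(6 3 5; 1 0 -1)² = 5/429, sgn +1
4πI² = N·(3j₀)²·(3jₘ)² = 245/1287
I = -1·√(0.190365/4π) = -0.12308038

-0.123080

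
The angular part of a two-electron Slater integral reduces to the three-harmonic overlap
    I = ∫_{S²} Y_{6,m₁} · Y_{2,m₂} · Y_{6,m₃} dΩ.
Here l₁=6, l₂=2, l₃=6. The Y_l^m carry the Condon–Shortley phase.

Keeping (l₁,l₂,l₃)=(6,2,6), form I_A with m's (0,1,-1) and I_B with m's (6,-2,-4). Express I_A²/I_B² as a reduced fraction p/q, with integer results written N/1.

Same 6,2,6: normalisation and zero-m 3j drop out of the ratio.
A: Δ: 2! 10! 2! / 15! → 1/90090; sum: t=1:−1/28800 t=2:+1/34560 = -1/172800; 3j²(6 2 6; 0 1 -1) = Δ·Π!·Σ² = 1/1430  (sign +1)
B: Δ: 2! 10! 2! / 15! → 1/90090; sum: t=0:+1/14515200 = 1/14515200; 3j²(6 2 6; 6 -2 -4) = Δ·Π!·Σ² = 2/455  (sign +1)
I_A²/I_B² = (1/1430)/(2/455) = 7/44

7/44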